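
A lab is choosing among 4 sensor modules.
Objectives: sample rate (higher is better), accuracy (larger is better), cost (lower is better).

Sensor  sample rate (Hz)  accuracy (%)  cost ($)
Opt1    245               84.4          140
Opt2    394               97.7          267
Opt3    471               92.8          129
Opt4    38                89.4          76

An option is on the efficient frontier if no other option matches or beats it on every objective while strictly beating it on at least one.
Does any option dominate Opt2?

Opt1: worse on sample rate (245 vs 394).
Opt3: worse on accuracy (92.8 vs 97.7).
Opt4: worse on sample rate (38 vs 394).
No option is at least as good as Opt2 on every objective and strictly better on one.

No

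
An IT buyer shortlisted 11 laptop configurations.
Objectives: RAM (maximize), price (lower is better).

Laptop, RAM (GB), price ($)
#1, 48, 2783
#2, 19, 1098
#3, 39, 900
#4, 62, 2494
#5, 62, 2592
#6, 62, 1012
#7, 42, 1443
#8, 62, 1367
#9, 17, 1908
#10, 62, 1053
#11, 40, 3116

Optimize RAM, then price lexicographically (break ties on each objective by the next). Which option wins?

#6

First maximize RAM: best is 62, kept {#4, #5, #6, #8, #10}.
Then minimize price: best is 1012, kept {#6}.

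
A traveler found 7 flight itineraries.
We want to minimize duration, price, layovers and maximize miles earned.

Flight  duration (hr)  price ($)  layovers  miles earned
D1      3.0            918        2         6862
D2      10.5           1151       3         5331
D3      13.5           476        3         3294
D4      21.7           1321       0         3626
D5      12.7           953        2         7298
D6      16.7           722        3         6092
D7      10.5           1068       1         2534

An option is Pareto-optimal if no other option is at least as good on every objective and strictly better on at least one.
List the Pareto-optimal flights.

D1, D3, D4, D5, D6, D7

D1: not dominated (best duration).
D2: dominated by D1 (duration 3.0≤10.5, price 918≤1151, layovers 2≤3, miles earned 6862≥5331).
D3: not dominated (best price).
D4: not dominated (best layovers).
D5: not dominated (best miles earned).
D6: not dominated.
D7: not dominated.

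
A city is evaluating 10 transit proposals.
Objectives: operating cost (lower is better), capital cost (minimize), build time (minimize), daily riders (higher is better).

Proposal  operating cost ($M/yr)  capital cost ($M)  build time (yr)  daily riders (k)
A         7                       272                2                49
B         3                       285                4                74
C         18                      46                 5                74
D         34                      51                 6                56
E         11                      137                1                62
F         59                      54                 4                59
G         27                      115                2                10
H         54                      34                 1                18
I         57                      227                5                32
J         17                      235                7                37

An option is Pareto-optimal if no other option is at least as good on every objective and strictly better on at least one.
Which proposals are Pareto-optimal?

A, B, C, E, F, G, H

A: not dominated.
B: not dominated (best operating cost).
C: not dominated.
D: dominated by C (operating cost 18≤34, capital cost 46≤51, build time 5≤6, daily riders 74≥56).
E: not dominated.
F: not dominated.
G: not dominated.
H: not dominated (best capital cost).
I: dominated by C (operating cost 18≤57, capital cost 46≤227, build time 5≤5, daily riders 74≥32).
J: dominated by E (operating cost 11≤17, capital cost 137≤235, build time 1≤7, daily riders 62≥37).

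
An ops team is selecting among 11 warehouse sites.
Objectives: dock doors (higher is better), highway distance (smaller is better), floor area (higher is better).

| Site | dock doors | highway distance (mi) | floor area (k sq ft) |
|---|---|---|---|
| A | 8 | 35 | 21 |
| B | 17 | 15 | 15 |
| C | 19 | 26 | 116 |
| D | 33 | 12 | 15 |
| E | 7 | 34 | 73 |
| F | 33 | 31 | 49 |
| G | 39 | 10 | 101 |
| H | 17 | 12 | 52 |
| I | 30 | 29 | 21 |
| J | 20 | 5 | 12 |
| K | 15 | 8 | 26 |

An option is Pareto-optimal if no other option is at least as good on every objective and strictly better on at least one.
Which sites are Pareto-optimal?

A: dominated by C (dock doors 19≥8, highway distance 26≤35, floor area 116≥21).
B: dominated by D (dock doors 33≥17, highway distance 12≤15, floor area 15≥15).
C: not dominated (best floor area).
D: dominated by G (dock doors 39≥33, highway distance 10≤12, floor area 101≥15).
E: dominated by C (dock doors 19≥7, highway distance 26≤34, floor area 116≥73).
F: dominated by G (dock doors 39≥33, highway distance 10≤31, floor area 101≥49).
G: not dominated (best dock doors).
H: dominated by G (dock doors 39≥17, highway distance 10≤12, floor area 101≥52).
I: dominated by G (dock doors 39≥30, highway distance 10≤29, floor area 101≥21).
J: not dominated (best highway distance).
K: not dominated.

C, G, J, K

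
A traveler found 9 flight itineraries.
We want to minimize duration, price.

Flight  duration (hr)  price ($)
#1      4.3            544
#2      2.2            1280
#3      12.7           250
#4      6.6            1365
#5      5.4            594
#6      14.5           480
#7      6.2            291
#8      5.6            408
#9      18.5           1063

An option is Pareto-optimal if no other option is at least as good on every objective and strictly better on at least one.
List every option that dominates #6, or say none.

#3, #7, #8

#3: duration 12.7≤14.5, price 250≤480 — dominates #6.
#7: duration 6.2≤14.5, price 291≤480 — dominates #6.
#8: duration 5.6≤14.5, price 408≤480 — dominates #6.
Others (#1, #2, #4, #5, #9) are each worse than #6 on at least one objective.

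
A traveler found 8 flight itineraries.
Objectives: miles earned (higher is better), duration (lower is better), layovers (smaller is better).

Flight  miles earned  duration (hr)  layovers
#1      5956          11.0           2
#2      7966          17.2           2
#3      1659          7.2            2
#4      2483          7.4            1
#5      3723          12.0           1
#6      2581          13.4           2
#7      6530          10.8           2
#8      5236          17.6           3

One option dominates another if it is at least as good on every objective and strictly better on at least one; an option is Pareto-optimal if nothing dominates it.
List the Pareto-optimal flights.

#2, #3, #4, #5, #7

#1: dominated by #7 (miles earned 6530≥5956, duration 10.8≤11.0, layovers 2≤2).
#2: not dominated (best miles earned).
#3: not dominated (best duration).
#4: not dominated.
#5: not dominated.
#6: dominated by #1 (miles earned 5956≥2581, duration 11.0≤13.4, layovers 2≤2).
#7: not dominated.
#8: dominated by #1 (miles earned 5956≥5236, duration 11.0≤17.6, layovers 2≤3).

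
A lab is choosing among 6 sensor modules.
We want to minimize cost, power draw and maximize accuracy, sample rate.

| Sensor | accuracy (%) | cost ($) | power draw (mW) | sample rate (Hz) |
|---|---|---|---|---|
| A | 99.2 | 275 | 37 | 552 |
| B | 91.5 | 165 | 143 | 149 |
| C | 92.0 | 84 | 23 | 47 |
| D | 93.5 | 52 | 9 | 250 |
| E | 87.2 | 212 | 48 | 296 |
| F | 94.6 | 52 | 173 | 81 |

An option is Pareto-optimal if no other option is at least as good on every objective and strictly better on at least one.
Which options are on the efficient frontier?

A: not dominated (best accuracy).
B: dominated by D (accuracy 93.5≥91.5, cost 52≤165, power draw 9≤143, sample rate 250≥149).
C: dominated by D (accuracy 93.5≥92.0, cost 52≤84, power draw 9≤23, sample rate 250≥47).
D: not dominated (best power draw).
E: not dominated.
F: not dominated.

A, D, E, F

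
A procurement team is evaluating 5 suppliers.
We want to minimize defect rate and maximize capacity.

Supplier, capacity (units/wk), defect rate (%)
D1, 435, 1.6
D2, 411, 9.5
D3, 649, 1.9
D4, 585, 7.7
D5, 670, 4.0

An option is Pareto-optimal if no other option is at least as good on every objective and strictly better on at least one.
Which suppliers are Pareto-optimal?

D1, D3, D5

D1: not dominated (best defect rate).
D2: dominated by D1 (capacity 435≥411, defect rate 1.6≤9.5).
D3: not dominated.
D4: dominated by D3 (capacity 649≥585, defect rate 1.9≤7.7).
D5: not dominated (best capacity).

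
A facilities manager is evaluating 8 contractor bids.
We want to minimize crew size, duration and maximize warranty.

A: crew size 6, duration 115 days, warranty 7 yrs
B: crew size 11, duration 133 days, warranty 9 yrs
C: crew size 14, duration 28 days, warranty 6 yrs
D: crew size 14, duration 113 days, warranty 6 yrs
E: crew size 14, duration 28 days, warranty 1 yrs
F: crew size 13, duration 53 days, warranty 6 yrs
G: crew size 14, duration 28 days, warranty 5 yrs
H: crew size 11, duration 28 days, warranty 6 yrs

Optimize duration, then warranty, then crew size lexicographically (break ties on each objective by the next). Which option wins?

First minimize duration: best is 28, kept {C, E, G, H}.
Then maximize warranty: best is 6, kept {C, H}.
Then minimize crew size: best is 11, kept {H}.

H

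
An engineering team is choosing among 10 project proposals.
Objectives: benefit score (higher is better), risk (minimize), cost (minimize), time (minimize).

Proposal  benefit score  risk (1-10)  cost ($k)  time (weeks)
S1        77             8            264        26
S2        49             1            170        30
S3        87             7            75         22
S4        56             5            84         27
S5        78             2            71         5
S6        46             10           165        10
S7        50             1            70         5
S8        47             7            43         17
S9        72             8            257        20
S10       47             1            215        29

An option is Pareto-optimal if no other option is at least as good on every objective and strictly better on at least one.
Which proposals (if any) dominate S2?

S7

S7: benefit score 50≥49, risk 1≤1, cost 70≤170, time 5≤30 — dominates S2.
Others (S1, S3, S4, S5, S6, S8, S9, S10) are each worse than S2 on at least one objective.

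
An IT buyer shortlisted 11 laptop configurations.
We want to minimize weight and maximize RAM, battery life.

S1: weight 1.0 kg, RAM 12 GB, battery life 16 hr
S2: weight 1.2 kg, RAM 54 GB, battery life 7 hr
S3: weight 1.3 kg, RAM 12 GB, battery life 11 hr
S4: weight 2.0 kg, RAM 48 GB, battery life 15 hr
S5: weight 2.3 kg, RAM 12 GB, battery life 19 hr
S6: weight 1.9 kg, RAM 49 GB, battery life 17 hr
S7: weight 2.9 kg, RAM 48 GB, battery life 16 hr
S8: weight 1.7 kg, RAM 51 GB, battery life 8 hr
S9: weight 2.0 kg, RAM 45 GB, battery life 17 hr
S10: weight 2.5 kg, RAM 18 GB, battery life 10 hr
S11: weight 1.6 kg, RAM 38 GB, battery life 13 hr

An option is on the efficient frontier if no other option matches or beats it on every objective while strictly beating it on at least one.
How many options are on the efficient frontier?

S1: not dominated (best weight).
S2: not dominated (best RAM).
S3: dominated by S1 (weight 1.0≤1.3, RAM 12≥12, battery life 16≥11).
S4: dominated by S6 (weight 1.9≤2.0, RAM 49≥48, battery life 17≥15).
S5: not dominated (best battery life).
S6: not dominated.
S7: dominated by S6 (weight 1.9≤2.9, RAM 49≥48, battery life 17≥16).
S8: not dominated.
S9: dominated by S6 (weight 1.9≤2.0, RAM 49≥45, battery life 17≥17).
S10: dominated by S4 (weight 2.0≤2.5, RAM 48≥18, battery life 15≥10).
S11: not dominated.
Pareto-optimal: S1, S2, S5, S6, S8, S11 → 6.

6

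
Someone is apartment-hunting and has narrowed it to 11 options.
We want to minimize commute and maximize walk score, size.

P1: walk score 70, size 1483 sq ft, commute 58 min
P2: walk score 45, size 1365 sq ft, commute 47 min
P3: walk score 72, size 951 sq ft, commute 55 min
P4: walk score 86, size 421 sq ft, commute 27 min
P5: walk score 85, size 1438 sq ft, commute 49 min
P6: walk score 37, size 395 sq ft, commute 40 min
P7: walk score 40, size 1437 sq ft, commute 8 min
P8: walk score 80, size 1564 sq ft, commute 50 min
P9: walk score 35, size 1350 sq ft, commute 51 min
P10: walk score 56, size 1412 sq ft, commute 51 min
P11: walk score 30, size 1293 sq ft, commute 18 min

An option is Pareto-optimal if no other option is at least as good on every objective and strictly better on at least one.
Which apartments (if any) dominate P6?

P4: walk score 86≥37, size 421≥395, commute 27≤40 — dominates P6.
P7: walk score 40≥37, size 1437≥395, commute 8≤40 — dominates P6.
Others (P1, P2, P3, P5, P8, P9, P10, P11) are each worse than P6 on at least one objective.

P4, P7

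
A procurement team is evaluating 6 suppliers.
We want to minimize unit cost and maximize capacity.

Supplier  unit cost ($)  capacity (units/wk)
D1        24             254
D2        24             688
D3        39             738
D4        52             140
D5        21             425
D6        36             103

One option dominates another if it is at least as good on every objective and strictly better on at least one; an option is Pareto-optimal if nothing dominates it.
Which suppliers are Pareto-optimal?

D1: dominated by D2 (unit cost 24≤24, capacity 688≥254).
D2: not dominated.
D3: not dominated (best capacity).
D4: dominated by D1 (unit cost 24≤52, capacity 254≥140).
D5: not dominated (best unit cost).
D6: dominated by D1 (unit cost 24≤36, capacity 254≥103).

D2, D3, D5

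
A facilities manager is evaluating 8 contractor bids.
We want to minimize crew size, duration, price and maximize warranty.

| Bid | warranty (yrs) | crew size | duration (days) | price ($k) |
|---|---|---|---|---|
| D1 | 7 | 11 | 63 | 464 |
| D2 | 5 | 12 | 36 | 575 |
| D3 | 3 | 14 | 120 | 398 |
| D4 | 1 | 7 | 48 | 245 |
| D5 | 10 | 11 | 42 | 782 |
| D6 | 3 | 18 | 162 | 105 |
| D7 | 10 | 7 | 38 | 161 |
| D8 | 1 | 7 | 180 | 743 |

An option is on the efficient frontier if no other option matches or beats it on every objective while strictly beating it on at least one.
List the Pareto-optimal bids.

D2, D6, D7

D1: dominated by D7 (warranty 10≥7, crew size 7≤11, duration 38≤63, price 161≤464).
D2: not dominated (best duration).
D3: dominated by D7 (warranty 10≥3, crew size 7≤14, duration 38≤120, price 161≤398).
D4: dominated by D7 (warranty 10≥1, crew size 7≤7, duration 38≤48, price 161≤245).
D5: dominated by D7 (warranty 10≥10, crew size 7≤11, duration 38≤42, price 161≤782).
D6: not dominated (best price).
D7: not dominated.
D8: dominated by D4 (warranty 1≥1, crew size 7≤7, duration 48≤180, price 245≤743).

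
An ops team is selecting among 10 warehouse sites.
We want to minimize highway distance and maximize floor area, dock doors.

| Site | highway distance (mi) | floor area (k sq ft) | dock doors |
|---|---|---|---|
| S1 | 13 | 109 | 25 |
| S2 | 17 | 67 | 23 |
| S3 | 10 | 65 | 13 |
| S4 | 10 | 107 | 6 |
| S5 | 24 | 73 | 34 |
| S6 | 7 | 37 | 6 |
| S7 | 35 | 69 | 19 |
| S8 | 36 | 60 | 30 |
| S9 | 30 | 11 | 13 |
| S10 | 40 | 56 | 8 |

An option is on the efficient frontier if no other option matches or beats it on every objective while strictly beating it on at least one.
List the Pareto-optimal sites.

S1: not dominated (best floor area).
S2: dominated by S1 (highway distance 13≤17, floor area 109≥67, dock doors 25≥23).
S3: not dominated.
S4: not dominated.
S5: not dominated (best dock doors).
S6: not dominated (best highway distance).
S7: dominated by S1 (highway distance 13≤35, floor area 109≥69, dock doors 25≥19).
S8: dominated by S5 (highway distance 24≤36, floor area 73≥60, dock doors 34≥30).
S9: dominated by S1 (highway distance 13≤30, floor area 109≥11, dock doors 25≥13).
S10: dominated by S1 (highway distance 13≤40, floor area 109≥56, dock doors 25≥8).

S1, S3, S4, S5, S6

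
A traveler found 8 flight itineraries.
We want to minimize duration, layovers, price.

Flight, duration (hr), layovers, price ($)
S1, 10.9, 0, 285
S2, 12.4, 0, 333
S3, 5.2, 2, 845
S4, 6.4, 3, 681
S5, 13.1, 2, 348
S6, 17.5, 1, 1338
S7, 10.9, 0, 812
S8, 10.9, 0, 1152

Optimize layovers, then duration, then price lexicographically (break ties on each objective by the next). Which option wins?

First minimize layovers: best is 0, kept {S1, S2, S7, S8}.
Then minimize duration: best is 10.9, kept {S1, S7, S8}.
Then minimize price: best is 285, kept {S1}.

S1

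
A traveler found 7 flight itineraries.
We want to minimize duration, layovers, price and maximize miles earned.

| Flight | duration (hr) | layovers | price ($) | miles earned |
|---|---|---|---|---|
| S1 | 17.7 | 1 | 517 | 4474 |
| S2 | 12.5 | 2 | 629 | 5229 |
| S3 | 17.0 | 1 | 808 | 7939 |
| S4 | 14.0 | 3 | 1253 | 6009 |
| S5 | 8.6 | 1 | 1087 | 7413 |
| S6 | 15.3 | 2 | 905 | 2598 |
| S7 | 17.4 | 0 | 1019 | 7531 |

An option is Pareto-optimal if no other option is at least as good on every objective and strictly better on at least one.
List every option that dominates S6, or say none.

S2: duration 12.5≤15.3, layovers 2≤2, price 629≤905, miles earned 5229≥2598 — dominates S6.
Others (S1, S3, S4, S5, S7) are each worse than S6 on at least one objective.

S2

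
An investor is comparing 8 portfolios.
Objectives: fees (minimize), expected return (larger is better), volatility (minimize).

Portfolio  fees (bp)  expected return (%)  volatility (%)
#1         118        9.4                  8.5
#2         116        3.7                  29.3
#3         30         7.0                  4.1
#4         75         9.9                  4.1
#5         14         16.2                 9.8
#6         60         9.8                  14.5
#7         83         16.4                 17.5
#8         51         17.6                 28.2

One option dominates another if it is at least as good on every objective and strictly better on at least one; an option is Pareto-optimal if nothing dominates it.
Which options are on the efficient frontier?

#1: dominated by #4 (fees 75≤118, expected return 9.9≥9.4, volatility 4.1≤8.5).
#2: dominated by #3 (fees 30≤116, expected return 7.0≥3.7, volatility 4.1≤29.3).
#3: not dominated.
#4: not dominated.
#5: not dominated (best fees).
#6: dominated by #5 (fees 14≤60, expected return 16.2≥9.8, volatility 9.8≤14.5).
#7: not dominated.
#8: not dominated (best expected return).

#3, #4, #5, #7, #8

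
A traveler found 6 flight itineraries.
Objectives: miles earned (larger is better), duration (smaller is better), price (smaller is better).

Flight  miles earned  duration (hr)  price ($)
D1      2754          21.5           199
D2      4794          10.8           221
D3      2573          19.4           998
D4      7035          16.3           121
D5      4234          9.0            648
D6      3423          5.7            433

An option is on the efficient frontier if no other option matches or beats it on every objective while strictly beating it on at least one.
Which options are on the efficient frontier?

D2, D4, D5, D6

D1: dominated by D4 (miles earned 7035≥2754, duration 16.3≤21.5, price 121≤199).
D2: not dominated.
D3: dominated by D2 (miles earned 4794≥2573, duration 10.8≤19.4, price 221≤998).
D4: not dominated (best miles earned).
D5: not dominated.
D6: not dominated (best duration).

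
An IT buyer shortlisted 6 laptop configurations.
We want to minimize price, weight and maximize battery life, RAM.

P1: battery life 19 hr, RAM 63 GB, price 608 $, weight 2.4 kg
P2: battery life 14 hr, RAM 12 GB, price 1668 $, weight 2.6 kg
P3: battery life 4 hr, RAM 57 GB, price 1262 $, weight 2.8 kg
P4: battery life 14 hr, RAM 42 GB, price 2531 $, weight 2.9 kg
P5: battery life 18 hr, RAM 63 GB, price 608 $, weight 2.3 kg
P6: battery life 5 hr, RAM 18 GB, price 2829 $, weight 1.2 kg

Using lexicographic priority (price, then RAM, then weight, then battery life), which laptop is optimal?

First minimize price: best is 608, kept {P1, P5}.
Then maximize RAM: best is 63, kept {P1, P5}.
Then minimize weight: best is 2.3, kept {P5}.

P5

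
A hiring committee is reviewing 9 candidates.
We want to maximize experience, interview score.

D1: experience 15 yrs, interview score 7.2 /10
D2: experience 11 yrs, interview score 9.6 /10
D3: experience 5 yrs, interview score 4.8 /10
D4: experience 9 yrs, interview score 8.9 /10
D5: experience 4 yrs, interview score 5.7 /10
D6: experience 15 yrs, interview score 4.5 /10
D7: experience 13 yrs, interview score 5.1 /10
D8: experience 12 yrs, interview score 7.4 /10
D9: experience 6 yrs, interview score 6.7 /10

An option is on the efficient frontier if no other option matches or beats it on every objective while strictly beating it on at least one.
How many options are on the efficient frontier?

D1: not dominated.
D2: not dominated (best interview score).
D3: dominated by D1 (experience 15≥5, interview score 7.2≥4.8).
D4: dominated by D2 (experience 11≥9, interview score 9.6≥8.9).
D5: dominated by D1 (experience 15≥4, interview score 7.2≥5.7).
D6: dominated by D1 (experience 15≥15, interview score 7.2≥4.5).
D7: dominated by D1 (experience 15≥13, interview score 7.2≥5.1).
D8: not dominated.
D9: dominated by D1 (experience 15≥6, interview score 7.2≥6.7).
Pareto-optimal: D1, D2, D8 → 3.

3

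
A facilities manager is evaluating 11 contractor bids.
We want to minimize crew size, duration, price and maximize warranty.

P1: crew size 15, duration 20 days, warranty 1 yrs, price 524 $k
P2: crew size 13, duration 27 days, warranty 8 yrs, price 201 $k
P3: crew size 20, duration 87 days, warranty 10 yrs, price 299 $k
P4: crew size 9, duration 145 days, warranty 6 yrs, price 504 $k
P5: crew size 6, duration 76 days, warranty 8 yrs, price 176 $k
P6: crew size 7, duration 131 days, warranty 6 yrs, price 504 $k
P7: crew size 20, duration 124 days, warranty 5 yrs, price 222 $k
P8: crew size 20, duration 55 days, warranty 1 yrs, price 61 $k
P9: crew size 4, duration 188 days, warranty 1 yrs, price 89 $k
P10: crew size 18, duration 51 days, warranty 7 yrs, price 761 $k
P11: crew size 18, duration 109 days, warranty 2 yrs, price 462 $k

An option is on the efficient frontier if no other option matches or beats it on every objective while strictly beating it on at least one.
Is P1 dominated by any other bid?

P2: worse on duration (27 vs 20).
P3: worse on crew size (20 vs 15).
P4: worse on duration (145 vs 20).
P5: worse on duration (76 vs 20).
P6: worse on duration (131 vs 20).
P7: worse on crew size (20 vs 15).
P8: worse on crew size (20 vs 15).
P9: worse on duration (188 vs 20).
P10: worse on crew size (18 vs 15).
P11: worse on crew size (18 vs 15).
No option is at least as good as P1 on every objective and strictly better on one.

No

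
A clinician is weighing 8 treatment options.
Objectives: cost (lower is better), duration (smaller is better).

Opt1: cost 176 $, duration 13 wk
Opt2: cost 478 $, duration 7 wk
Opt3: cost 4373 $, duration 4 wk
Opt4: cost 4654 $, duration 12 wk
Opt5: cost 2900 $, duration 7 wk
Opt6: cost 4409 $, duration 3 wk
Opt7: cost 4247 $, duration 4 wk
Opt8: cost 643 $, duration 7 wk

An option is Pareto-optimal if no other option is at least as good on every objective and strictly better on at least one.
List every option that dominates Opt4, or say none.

Opt2, Opt3, Opt5, Opt6, Opt7, Opt8

Opt2: cost 478≤4654, duration 7≤12 — dominates Opt4.
Opt3: cost 4373≤4654, duration 4≤12 — dominates Opt4.
Opt5: cost 2900≤4654, duration 7≤12 — dominates Opt4.
Opt6: cost 4409≤4654, duration 3≤12 — dominates Opt4.
Opt7: cost 4247≤4654, duration 4≤12 — dominates Opt4.
Opt8: cost 643≤4654, duration 7≤12 — dominates Opt4.
Others (Opt1) are each worse than Opt4 on at least one objective.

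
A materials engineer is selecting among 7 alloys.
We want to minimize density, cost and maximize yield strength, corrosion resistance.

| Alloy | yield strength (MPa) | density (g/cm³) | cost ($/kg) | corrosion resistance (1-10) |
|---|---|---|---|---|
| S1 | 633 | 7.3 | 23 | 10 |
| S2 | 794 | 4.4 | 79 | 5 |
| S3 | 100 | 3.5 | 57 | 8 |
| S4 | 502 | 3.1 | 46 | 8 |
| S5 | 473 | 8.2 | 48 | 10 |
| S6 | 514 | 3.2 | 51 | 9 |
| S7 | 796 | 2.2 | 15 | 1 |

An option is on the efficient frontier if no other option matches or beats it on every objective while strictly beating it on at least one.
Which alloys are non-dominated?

S1, S2, S4, S6, S7

S1: not dominated.
S2: not dominated.
S3: dominated by S4 (yield strength 502≥100, density 3.1≤3.5, cost 46≤57, corrosion resistance 8≥8).
S4: not dominated.
S5: dominated by S1 (yield strength 633≥473, density 7.3≤8.2, cost 23≤48, corrosion resistance 10≥10).
S6: not dominated.
S7: not dominated (best yield strength).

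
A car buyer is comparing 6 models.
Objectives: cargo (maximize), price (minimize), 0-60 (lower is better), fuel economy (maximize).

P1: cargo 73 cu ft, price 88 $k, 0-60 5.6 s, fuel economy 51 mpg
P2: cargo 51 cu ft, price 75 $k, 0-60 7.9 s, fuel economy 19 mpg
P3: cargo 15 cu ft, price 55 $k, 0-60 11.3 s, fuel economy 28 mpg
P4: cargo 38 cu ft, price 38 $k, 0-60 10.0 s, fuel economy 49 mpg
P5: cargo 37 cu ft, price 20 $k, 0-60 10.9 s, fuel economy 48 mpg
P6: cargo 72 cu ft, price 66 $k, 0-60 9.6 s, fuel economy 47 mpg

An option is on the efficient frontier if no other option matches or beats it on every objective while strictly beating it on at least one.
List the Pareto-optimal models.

P1, P2, P4, P5, P6

P1: not dominated (best cargo).
P2: not dominated.
P3: dominated by P4 (cargo 38≥15, price 38≤55, 0-60 10.0≤11.3, fuel economy 49≥28).
P4: not dominated.
P5: not dominated (best price).
P6: not dominated.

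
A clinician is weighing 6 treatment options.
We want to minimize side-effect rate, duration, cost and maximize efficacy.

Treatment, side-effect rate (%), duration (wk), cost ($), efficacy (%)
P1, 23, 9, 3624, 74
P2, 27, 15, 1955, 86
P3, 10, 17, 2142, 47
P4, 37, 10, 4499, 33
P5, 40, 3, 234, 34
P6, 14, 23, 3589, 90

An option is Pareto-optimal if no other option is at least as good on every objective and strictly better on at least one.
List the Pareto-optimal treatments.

P1, P2, P3, P5, P6

P1: not dominated.
P2: not dominated.
P3: not dominated (best side-effect rate).
P4: dominated by P1 (side-effect rate 23≤37, duration 9≤10, cost 3624≤4499, efficacy 74≥33).
P5: not dominated (best duration).
P6: not dominated (best efficacy).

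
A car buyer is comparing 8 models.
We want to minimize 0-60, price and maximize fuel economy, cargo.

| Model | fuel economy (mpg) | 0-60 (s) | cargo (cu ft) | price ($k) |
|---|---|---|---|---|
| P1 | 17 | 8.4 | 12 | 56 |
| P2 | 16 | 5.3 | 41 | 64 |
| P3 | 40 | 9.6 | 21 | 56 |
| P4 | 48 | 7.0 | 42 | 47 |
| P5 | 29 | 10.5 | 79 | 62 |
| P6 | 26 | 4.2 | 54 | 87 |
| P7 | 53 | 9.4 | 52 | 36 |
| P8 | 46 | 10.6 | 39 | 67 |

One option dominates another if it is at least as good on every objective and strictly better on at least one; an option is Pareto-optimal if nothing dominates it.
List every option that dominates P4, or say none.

none

P1: worse on fuel economy (17 vs 48).
P2: worse on fuel economy (16 vs 48).
P3: worse on fuel economy (40 vs 48).
P5: worse on fuel economy (29 vs 48).
P6: worse on fuel economy (26 vs 48).
P7: worse on 0-60 (9.4 vs 7.0).
P8: worse on fuel economy (46 vs 48).
No option dominates P4.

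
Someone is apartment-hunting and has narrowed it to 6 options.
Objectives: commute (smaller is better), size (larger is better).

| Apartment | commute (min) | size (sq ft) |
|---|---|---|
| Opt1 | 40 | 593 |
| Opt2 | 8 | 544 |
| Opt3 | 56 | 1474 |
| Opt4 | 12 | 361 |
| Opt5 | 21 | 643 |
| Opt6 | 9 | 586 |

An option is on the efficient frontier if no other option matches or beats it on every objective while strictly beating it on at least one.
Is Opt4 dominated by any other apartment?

Opt2 vs Opt4: commute 8≤12, size 544≥361 — Opt2 is at least as good on every objective and strictly better on at least one, so Opt2 dominates Opt4.

Yes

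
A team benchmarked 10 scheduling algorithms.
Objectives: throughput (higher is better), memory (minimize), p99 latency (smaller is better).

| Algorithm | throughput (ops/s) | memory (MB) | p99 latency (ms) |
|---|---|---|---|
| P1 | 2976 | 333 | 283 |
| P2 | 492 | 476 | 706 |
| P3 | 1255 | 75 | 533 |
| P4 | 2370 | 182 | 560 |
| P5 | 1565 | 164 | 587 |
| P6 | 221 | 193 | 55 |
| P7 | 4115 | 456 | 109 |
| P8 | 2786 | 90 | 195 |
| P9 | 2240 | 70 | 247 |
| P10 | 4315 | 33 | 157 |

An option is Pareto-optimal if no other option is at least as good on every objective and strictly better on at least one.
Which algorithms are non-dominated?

P6, P7, P10

P1: dominated by P10 (throughput 4315≥2976, memory 33≤333, p99 latency 157≤283).
P2: dominated by P1 (throughput 2976≥492, memory 333≤476, p99 latency 283≤706).
P3: dominated by P9 (throughput 2240≥1255, memory 70≤75, p99 latency 247≤533).
P4: dominated by P8 (throughput 2786≥2370, memory 90≤182, p99 latency 195≤560).
P5: dominated by P8 (throughput 2786≥1565, memory 90≤164, p99 latency 195≤587).
P6: not dominated (best p99 latency).
P7: not dominated.
P8: dominated by P10 (throughput 4315≥2786, memory 33≤90, p99 latency 157≤195).
P9: dominated by P10 (throughput 4315≥2240, memory 33≤70, p99 latency 157≤247).
P10: not dominated (best throughput).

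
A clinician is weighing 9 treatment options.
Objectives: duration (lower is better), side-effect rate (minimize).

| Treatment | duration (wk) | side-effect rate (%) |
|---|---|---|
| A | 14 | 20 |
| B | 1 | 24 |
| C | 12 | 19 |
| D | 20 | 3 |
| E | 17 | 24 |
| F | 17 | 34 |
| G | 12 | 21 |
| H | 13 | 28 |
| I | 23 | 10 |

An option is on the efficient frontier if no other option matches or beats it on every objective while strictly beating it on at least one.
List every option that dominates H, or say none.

B, C, G

B: duration 1≤13, side-effect rate 24≤28 — dominates H.
C: duration 12≤13, side-effect rate 19≤28 — dominates H.
G: duration 12≤13, side-effect rate 21≤28 — dominates H.
Others (A, D, E, F, I) are each worse than H on at least one objective.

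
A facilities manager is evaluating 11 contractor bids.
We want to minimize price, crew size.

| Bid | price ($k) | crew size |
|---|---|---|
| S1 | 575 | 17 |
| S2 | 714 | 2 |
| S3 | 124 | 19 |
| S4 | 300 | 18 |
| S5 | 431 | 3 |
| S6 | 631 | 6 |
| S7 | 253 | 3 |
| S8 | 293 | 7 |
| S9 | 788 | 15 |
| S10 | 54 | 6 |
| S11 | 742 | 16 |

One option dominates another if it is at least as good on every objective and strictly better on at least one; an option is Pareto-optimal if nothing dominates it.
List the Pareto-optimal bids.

S2, S7, S10

S1: dominated by S5 (price 431≤575, crew size 3≤17).
S2: not dominated (best crew size).
S3: dominated by S10 (price 54≤124, crew size 6≤19).
S4: dominated by S7 (price 253≤300, crew size 3≤18).
S5: dominated by S7 (price 253≤431, crew size 3≤3).
S6: dominated by S5 (price 431≤631, crew size 3≤6).
S7: not dominated.
S8: dominated by S7 (price 253≤293, crew size 3≤7).
S9: dominated by S2 (price 714≤788, crew size 2≤15).
S10: not dominated (best price).
S11: dominated by S2 (price 714≤742, crew size 2≤16).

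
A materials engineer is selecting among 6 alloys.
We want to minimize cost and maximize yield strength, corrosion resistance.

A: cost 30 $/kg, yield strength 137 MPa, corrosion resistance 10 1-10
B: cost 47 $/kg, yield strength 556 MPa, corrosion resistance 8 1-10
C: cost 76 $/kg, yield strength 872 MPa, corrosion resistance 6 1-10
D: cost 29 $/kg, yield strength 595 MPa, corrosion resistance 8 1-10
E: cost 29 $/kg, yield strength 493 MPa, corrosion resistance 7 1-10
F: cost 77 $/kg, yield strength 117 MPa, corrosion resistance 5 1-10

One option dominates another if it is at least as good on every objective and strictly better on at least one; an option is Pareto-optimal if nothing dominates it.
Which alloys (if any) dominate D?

A: worse on cost (30 vs 29).
B: worse on cost (47 vs 29).
C: worse on cost (76 vs 29).
E: worse on yield strength (493 vs 595).
F: worse on cost (77 vs 29).
No option dominates D.

none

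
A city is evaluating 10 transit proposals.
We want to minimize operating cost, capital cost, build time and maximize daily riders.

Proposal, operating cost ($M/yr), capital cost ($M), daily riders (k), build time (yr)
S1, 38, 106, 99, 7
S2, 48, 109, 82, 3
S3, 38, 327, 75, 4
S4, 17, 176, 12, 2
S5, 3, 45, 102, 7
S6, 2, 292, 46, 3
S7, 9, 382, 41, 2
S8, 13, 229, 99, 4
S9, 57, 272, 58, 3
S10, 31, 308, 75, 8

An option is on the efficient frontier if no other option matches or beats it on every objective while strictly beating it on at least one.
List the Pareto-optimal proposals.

S2, S4, S5, S6, S7, S8

S1: dominated by S5 (operating cost 3≤38, capital cost 45≤106, daily riders 102≥99, build time 7≤7).
S2: not dominated.
S3: dominated by S8 (operating cost 13≤38, capital cost 229≤327, daily riders 99≥75, build time 4≤4).
S4: not dominated.
S5: not dominated (best capital cost).
S6: not dominated (best operating cost).
S7: not dominated.
S8: not dominated.
S9: dominated by S2 (operating cost 48≤57, capital cost 109≤272, daily riders 82≥58, build time 3≤3).
S10: dominated by S5 (operating cost 3≤31, capital cost 45≤308, daily riders 102≥75, build time 7≤8).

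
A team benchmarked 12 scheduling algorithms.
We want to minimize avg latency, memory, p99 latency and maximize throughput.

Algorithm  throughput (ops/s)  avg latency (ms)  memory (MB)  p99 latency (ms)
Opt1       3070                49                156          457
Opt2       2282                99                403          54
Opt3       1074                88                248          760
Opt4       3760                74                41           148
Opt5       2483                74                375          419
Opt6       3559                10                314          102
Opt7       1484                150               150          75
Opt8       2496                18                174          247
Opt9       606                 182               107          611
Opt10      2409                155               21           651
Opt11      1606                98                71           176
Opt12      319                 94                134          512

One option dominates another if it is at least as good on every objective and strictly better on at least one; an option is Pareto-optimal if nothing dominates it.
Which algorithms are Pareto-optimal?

Opt1: not dominated.
Opt2: not dominated (best p99 latency).
Opt3: dominated by Opt1 (throughput 3070≥1074, avg latency 49≤88, memory 156≤248, p99 latency 457≤760).
Opt4: not dominated (best throughput).
Opt5: dominated by Opt4 (throughput 3760≥2483, avg latency 74≤74, memory 41≤375, p99 latency 148≤419).
Opt6: not dominated (best avg latency).
Opt7: not dominated.
Opt8: not dominated.
Opt9: dominated by Opt4 (throughput 3760≥606, avg latency 74≤182, memory 41≤107, p99 latency 148≤611).
Opt10: not dominated (best memory).
Opt11: dominated by Opt4 (throughput 3760≥1606, avg latency 74≤98, memory 41≤71, p99 latency 148≤176).
Opt12: dominated by Opt4 (throughput 3760≥319, avg latency 74≤94, memory 41≤134, p99 latency 148≤512).

Opt1, Opt2, Opt4, Opt6, Opt7, Opt8, Opt10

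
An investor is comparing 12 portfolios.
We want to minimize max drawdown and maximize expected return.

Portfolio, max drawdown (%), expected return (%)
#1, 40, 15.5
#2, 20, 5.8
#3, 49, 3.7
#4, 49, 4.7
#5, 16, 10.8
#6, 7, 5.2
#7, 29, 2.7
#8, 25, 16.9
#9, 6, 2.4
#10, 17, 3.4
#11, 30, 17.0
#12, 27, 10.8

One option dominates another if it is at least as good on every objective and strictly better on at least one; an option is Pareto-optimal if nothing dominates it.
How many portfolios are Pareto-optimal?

5

#1: dominated by #8 (max drawdown 25≤40, expected return 16.9≥15.5).
#2: dominated by #5 (max drawdown 16≤20, expected return 10.8≥5.8).
#3: dominated by #1 (max drawdown 40≤49, expected return 15.5≥3.7).
#4: dominated by #1 (max drawdown 40≤49, expected return 15.5≥4.7).
#5: not dominated.
#6: not dominated.
#7: dominated by #2 (max drawdown 20≤29, expected return 5.8≥2.7).
#8: not dominated.
#9: not dominated (best max drawdown).
#10: dominated by #5 (max drawdown 16≤17, expected return 10.8≥3.4).
#11: not dominated (best expected return).
#12: dominated by #5 (max drawdown 16≤27, expected return 10.8≥10.8).
Pareto-optimal: #5, #6, #8, #9, #11 → 5.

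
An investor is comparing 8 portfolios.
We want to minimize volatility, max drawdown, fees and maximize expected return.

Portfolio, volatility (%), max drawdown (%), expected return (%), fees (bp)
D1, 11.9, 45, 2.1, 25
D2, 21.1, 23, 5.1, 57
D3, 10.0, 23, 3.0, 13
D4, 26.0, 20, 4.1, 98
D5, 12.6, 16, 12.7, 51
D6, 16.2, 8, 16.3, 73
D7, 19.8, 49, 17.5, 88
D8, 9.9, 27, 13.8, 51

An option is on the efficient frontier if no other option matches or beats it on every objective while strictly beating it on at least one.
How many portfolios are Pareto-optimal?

5

D1: dominated by D3 (volatility 10.0≤11.9, max drawdown 23≤45, expected return 3.0≥2.1, fees 13≤25).
D2: dominated by D5 (volatility 12.6≤21.1, max drawdown 16≤23, expected return 12.7≥5.1, fees 51≤57).
D3: not dominated (best fees).
D4: dominated by D5 (volatility 12.6≤26.0, max drawdown 16≤20, expected return 12.7≥4.1, fees 51≤98).
D5: not dominated.
D6: not dominated (best max drawdown).
D7: not dominated (best expected return).
D8: not dominated (best volatility).
Pareto-optimal: D3, D5, D6, D7, D8 → 5.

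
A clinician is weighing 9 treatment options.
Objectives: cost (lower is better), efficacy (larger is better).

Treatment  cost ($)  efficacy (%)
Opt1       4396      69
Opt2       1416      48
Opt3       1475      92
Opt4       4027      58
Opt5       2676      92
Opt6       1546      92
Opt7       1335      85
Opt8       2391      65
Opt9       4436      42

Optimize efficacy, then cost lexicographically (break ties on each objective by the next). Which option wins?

Opt3

First maximize efficacy: best is 92, kept {Opt3, Opt5, Opt6}.
Then minimize cost: best is 1475, kept {Opt3}.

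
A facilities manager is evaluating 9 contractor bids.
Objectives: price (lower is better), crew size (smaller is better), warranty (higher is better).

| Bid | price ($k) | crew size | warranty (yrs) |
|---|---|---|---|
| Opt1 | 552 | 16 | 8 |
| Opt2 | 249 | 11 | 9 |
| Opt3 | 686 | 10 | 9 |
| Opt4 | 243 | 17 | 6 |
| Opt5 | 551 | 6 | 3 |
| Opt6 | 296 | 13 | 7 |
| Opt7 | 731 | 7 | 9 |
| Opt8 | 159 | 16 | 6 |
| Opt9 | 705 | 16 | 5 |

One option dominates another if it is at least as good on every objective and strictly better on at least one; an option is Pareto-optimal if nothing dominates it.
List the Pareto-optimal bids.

Opt1: dominated by Opt2 (price 249≤552, crew size 11≤16, warranty 9≥8).
Opt2: not dominated.
Opt3: not dominated.
Opt4: dominated by Opt8 (price 159≤243, crew size 16≤17, warranty 6≥6).
Opt5: not dominated (best crew size).
Opt6: dominated by Opt2 (price 249≤296, crew size 11≤13, warranty 9≥7).
Opt7: not dominated.
Opt8: not dominated (best price).
Opt9: dominated by Opt1 (price 552≤705, crew size 16≤16, warranty 8≥5).

Opt2, Opt3, Opt5, Opt7, Opt8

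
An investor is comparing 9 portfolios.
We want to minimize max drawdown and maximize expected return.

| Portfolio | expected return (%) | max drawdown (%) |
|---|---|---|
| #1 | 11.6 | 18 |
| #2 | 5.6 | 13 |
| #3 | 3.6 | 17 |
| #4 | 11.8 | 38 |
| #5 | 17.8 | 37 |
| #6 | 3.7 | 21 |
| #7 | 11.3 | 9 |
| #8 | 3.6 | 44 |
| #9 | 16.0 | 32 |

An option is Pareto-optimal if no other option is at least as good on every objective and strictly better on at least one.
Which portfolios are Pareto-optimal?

#1, #5, #7, #9

#1: not dominated.
#2: dominated by #7 (expected return 11.3≥5.6, max drawdown 9≤13).
#3: dominated by #2 (expected return 5.6≥3.6, max drawdown 13≤17).
#4: dominated by #5 (expected return 17.8≥11.8, max drawdown 37≤38).
#5: not dominated (best expected return).
#6: dominated by #1 (expected return 11.6≥3.7, max drawdown 18≤21).
#7: not dominated (best max drawdown).
#8: dominated by #1 (expected return 11.6≥3.6, max drawdown 18≤44).
#9: not dominated.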